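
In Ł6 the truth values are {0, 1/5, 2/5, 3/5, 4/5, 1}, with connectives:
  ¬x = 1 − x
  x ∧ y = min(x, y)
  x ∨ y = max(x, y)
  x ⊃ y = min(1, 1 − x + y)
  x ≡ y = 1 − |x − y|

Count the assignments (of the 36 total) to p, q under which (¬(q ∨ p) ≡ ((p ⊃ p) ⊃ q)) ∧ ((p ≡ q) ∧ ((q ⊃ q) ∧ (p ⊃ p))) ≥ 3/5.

value 4/5: 5 assignments (counts)
value 3/5: 6 assignments (counts)
value 2/5: 12 assignments
value 1/5: 5 assignments
value 0: 8 assignments
So 11 of the 36 assignments meet the threshold.

11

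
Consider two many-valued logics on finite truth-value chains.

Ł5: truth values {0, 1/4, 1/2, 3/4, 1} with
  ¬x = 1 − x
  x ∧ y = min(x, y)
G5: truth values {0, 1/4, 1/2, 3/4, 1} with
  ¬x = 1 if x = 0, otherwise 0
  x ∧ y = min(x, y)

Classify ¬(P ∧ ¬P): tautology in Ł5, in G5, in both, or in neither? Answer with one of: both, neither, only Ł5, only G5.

only G5

In Ł5: at P = 1/4 the value is 3/4 — not a tautology.
In G5: every assignment gives 1 — tautology.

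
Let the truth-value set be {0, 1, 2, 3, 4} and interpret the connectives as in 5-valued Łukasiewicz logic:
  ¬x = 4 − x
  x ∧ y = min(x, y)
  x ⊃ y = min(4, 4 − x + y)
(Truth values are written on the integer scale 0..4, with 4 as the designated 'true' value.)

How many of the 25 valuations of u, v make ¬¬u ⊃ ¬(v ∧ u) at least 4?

value 4: 18 assignments (counts)
value 3: 2 assignments
value 2: 3 assignments
value 1: 1 assignment
value 0: 1 assignment
So 18 of the 25 assignments meet the threshold.

18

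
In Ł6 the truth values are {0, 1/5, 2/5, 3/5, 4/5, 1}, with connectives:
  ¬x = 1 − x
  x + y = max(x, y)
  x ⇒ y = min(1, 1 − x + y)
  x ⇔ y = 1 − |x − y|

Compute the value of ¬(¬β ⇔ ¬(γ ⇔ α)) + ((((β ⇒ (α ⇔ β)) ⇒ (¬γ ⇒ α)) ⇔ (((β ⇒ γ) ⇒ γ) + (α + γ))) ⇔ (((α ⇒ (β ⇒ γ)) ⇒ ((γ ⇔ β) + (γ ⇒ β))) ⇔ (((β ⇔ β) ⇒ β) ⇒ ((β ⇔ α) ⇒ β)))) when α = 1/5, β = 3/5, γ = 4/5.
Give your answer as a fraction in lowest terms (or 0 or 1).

1

¬β = ¬3/5 = 2/5
γ ⇔ α = 4/5 ⇔ 1/5 = 2/5
¬(γ ⇔ α) = ¬2/5 = 3/5
¬β ⇔ ¬(γ ⇔ α) = 2/5 ⇔ 3/5 = 4/5
¬(¬β ⇔ ¬(γ ⇔ α)) = ¬4/5 = 1/5
α ⇔ β = 1/5 ⇔ 3/5 = 3/5
β ⇒ (α ⇔ β) = 3/5 ⇒ 3/5 = 1
¬γ = ¬4/5 = 1/5
¬γ ⇒ α = 1/5 ⇒ 1/5 = 1
(β ⇒ (α ⇔ β)) ⇒ (¬γ ⇒ α) = 1 ⇒ 1 = 1
β ⇒ γ = 3/5 ⇒ 4/5 = 1
(β ⇒ γ) ⇒ γ = 1 ⇒ 4/5 = 4/5
α + γ = 1/5 + 4/5 = 4/5
((β ⇒ γ) ⇒ γ) + (α + γ) = 4/5 + 4/5 = 4/5
((β ⇒ (α ⇔ β)) ⇒ (¬γ ⇒ α)) ⇔ (((β ⇒ γ) ⇒ γ) + (α + γ)) = 1 ⇔ 4/5 = 4/5
β ⇒ γ = 3/5 ⇒ 4/5 = 1
α ⇒ (β ⇒ γ) = 1/5 ⇒ 1 = 1
γ ⇔ β = 4/5 ⇔ 3/5 = 4/5
γ ⇒ β = 4/5 ⇒ 3/5 = 4/5
(γ ⇔ β) + (γ ⇒ β) = 4/5 + 4/5 = 4/5
(α ⇒ (β ⇒ γ)) ⇒ ((γ ⇔ β) + (γ ⇒ β)) = 1 ⇒ 4/5 = 4/5
β ⇔ β = 3/5 ⇔ 3/5 = 1
(β ⇔ β) ⇒ β = 1 ⇒ 3/5 = 3/5
β ⇔ α = 3/5 ⇔ 1/5 = 3/5
(β ⇔ α) ⇒ β = 3/5 ⇒ 3/5 = 1
((β ⇔ β) ⇒ β) ⇒ ((β ⇔ α) ⇒ β) = 3/5 ⇒ 1 = 1
((α ⇒ (β ⇒ γ)) ⇒ ((γ ⇔ β) + (γ ⇒ β))) ⇔ (((β ⇔ β) ⇒ β) ⇒ ((β ⇔ α) ⇒ β)) = 4/5 ⇔ 1 = 4/5
(((β ⇒ (α ⇔ β)) ⇒ (¬γ ⇒ α)) ⇔ (((β ⇒ γ) ⇒ γ) + (α + γ))) ⇔ (((α ⇒ (β ⇒ γ)) ⇒ ((γ ⇔ β) + (γ ⇒ β))) ⇔ (((β ⇔ β) ⇒ β) ⇒ ((β ⇔ α) ⇒ β))) = 4/5 ⇔ 4/5 = 1
¬(¬β ⇔ ¬(γ ⇔ α)) + ((((β ⇒ (α ⇔ β)) ⇒ (¬γ ⇒ α)) ⇔ (((β ⇒ γ) ⇒ γ) + (α + γ))) ⇔ (((α ⇒ (β ⇒ γ)) ⇒ ((γ ⇔ β) + (γ ⇒ β))) ⇔ (((β ⇔ β) ⇒ β) ⇒ ((β ⇔ α) ⇒ β)))) = 1/5 + 1 = 1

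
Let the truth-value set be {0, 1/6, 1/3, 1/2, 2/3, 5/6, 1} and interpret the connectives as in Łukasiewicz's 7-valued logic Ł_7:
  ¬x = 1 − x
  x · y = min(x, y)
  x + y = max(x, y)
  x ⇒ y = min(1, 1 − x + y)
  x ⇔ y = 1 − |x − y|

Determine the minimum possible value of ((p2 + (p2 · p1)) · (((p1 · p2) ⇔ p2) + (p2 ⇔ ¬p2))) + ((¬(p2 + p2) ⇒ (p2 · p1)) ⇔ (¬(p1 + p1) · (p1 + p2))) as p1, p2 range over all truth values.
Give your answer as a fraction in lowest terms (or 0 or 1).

1/3

Take p1 = 1, p2 = 1/3:
p2 · p1 = 1/3 · 1 = 1/3
p2 + (p2 · p1) = 1/3 + 1/3 = 1/3
p1 · p2 = 1 · 1/3 = 1/3
(p1 · p2) ⇔ p2 = 1/3 ⇔ 1/3 = 1
¬p2 = ¬1/3 = 2/3
p2 ⇔ ¬p2 = 1/3 ⇔ 2/3 = 2/3
((p1 · p2) ⇔ p2) + (p2 ⇔ ¬p2) = 1 + 2/3 = 1
(p2 + (p2 · p1)) · (((p1 · p2) ⇔ p2) + (p2 ⇔ ¬p2)) = 1/3 · 1 = 1/3
p2 + p2 = 1/3 + 1/3 = 1/3
¬(p2 + p2) = ¬1/3 = 2/3
p2 · p1 = 1/3 · 1 = 1/3
¬(p2 + p2) ⇒ (p2 · p1) = 2/3 ⇒ 1/3 = 2/3
p1 + p1 = 1 + 1 = 1
¬(p1 + p1) = ¬1 = 0
p1 + p2 = 1 + 1/3 = 1
¬(p1 + p1) · (p1 + p2) = 0 · 1 = 0
(¬(p2 + p2) ⇒ (p2 · p1)) ⇔ (¬(p1 + p1) · (p1 + p2)) = 2/3 ⇔ 0 = 1/3
((p2 + (p2 · p1)) · (((p1 · p2) ⇔ p2) + (p2 ⇔ ¬p2))) + ((¬(p2 + p2) ⇒ (p2 · p1)) ⇔ (¬(p1 + p1) · (p1 + p2))) = 1/3 + 1/3 = 1/3
No assignment yields a value below 1/3, so this is the minimum.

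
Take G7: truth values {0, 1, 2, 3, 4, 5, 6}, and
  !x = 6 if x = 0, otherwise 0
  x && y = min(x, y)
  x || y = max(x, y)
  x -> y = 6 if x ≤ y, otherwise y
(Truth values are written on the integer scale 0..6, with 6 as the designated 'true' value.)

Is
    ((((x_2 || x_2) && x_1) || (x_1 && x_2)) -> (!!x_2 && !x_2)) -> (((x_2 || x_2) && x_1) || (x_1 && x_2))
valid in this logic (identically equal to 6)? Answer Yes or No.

No

Counterexample: take x_1 = 0, x_2 = 0.
x_2 || x_2 = 0 || 0 = 0
(x_2 || x_2) && x_1 = 0 && 0 = 0
x_1 && x_2 = 0 && 0 = 0
((x_2 || x_2) && x_1) || (x_1 && x_2) = 0 || 0 = 0
!x_2 = !0 = 6
!!x_2 = !6 = 0
!x_2 = !0 = 6
!!x_2 && !x_2 = 0 && 6 = 0
(((x_2 || x_2) && x_1) || (x_1 && x_2)) -> (!!x_2 && !x_2) = 0 -> 0 = 6
x_2 || x_2 = 0 || 0 = 0
(x_2 || x_2) && x_1 = 0 && 0 = 0
x_1 && x_2 = 0 && 0 = 0
((x_2 || x_2) && x_1) || (x_1 && x_2) = 0 || 0 = 0
((((x_2 || x_2) && x_1) || (x_1 && x_2)) -> (!!x_2 && !x_2)) -> (((x_2 || x_2) && x_1) || (x_1 && x_2)) = 6 -> 0 = 0
This gives 0 ≠ 6.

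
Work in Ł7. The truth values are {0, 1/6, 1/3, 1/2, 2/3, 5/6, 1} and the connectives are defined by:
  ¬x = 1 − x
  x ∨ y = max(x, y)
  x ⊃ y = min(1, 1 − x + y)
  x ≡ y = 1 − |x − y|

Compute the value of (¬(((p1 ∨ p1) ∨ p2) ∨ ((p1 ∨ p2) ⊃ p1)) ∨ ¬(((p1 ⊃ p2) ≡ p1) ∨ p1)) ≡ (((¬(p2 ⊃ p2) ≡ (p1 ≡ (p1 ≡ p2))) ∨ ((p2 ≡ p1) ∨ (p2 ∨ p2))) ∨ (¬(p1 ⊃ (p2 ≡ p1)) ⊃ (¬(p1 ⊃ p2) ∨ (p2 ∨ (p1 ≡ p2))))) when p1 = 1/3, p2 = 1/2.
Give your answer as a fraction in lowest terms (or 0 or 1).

p1 ∨ p1 = 1/3 ∨ 1/3 = 1/3
(p1 ∨ p1) ∨ p2 = 1/3 ∨ 1/2 = 1/2
p1 ∨ p2 = 1/3 ∨ 1/2 = 1/2
(p1 ∨ p2) ⊃ p1 = 1/2 ⊃ 1/3 = 5/6
((p1 ∨ p1) ∨ p2) ∨ ((p1 ∨ p2) ⊃ p1) = 1/2 ∨ 5/6 = 5/6
¬(((p1 ∨ p1) ∨ p2) ∨ ((p1 ∨ p2) ⊃ p1)) = ¬5/6 = 1/6
p1 ⊃ p2 = 1/3 ⊃ 1/2 = 1
(p1 ⊃ p2) ≡ p1 = 1 ≡ 1/3 = 1/3
((p1 ⊃ p2) ≡ p1) ∨ p1 = 1/3 ∨ 1/3 = 1/3
¬(((p1 ⊃ p2) ≡ p1) ∨ p1) = ¬1/3 = 2/3
¬(((p1 ∨ p1) ∨ p2) ∨ ((p1 ∨ p2) ⊃ p1)) ∨ ¬(((p1 ⊃ p2) ≡ p1) ∨ p1) = 1/6 ∨ 2/3 = 2/3
p2 ⊃ p2 = 1/2 ⊃ 1/2 = 1
¬(p2 ⊃ p2) = ¬1 = 0
p1 ≡ p2 = 1/3 ≡ 1/2 = 5/6
p1 ≡ (p1 ≡ p2) = 1/3 ≡ 5/6 = 1/2
¬(p2 ⊃ p2) ≡ (p1 ≡ (p1 ≡ p2)) = 0 ≡ 1/2 = 1/2
p2 ≡ p1 = 1/2 ≡ 1/3 = 5/6
p2 ∨ p2 = 1/2 ∨ 1/2 = 1/2
(p2 ≡ p1) ∨ (p2 ∨ p2) = 5/6 ∨ 1/2 = 5/6
(¬(p2 ⊃ p2) ≡ (p1 ≡ (p1 ≡ p2))) ∨ ((p2 ≡ p1) ∨ (p2 ∨ p2)) = 1/2 ∨ 5/6 = 5/6
p2 ≡ p1 = 1/2 ≡ 1/3 = 5/6
p1 ⊃ (p2 ≡ p1) = 1/3 ⊃ 5/6 = 1
¬(p1 ⊃ (p2 ≡ p1)) = ¬1 = 0
p1 ⊃ p2 = 1/3 ⊃ 1/2 = 1
¬(p1 ⊃ p2) = ¬1 = 0
p1 ≡ p2 = 1/3 ≡ 1/2 = 5/6
p2 ∨ (p1 ≡ p2) = 1/2 ∨ 5/6 = 5/6
¬(p1 ⊃ p2) ∨ (p2 ∨ (p1 ≡ p2)) = 0 ∨ 5/6 = 5/6
¬(p1 ⊃ (p2 ≡ p1)) ⊃ (¬(p1 ⊃ p2) ∨ (p2 ∨ (p1 ≡ p2))) = 0 ⊃ 5/6 = 1
((¬(p2 ⊃ p2) ≡ (p1 ≡ (p1 ≡ p2))) ∨ ((p2 ≡ p1) ∨ (p2 ∨ p2))) ∨ (¬(p1 ⊃ (p2 ≡ p1)) ⊃ (¬(p1 ⊃ p2) ∨ (p2 ∨ (p1 ≡ p2)))) = 5/6 ∨ 1 = 1
(¬(((p1 ∨ p1) ∨ p2) ∨ ((p1 ∨ p2) ⊃ p1)) ∨ ¬(((p1 ⊃ p2) ≡ p1) ∨ p1)) ≡ (((¬(p2 ⊃ p2) ≡ (p1 ≡ (p1 ≡ p2))) ∨ ((p2 ≡ p1) ∨ (p2 ∨ p2))) ∨ (¬(p1 ⊃ (p2 ≡ p1)) ⊃ (¬(p1 ⊃ p2) ∨ (p2 ∨ (p1 ≡ p2))))) = 2/3 ≡ 1 = 2/3

2/3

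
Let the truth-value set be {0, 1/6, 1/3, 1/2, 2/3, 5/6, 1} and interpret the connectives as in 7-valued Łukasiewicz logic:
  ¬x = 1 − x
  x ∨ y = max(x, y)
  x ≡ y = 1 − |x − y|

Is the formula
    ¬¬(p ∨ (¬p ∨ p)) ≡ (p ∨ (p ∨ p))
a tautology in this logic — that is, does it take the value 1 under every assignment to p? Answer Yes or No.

No

Counterexample: take p = 0.
¬p = ¬0 = 1
¬p ∨ p = 1 ∨ 0 = 1
p ∨ (¬p ∨ p) = 0 ∨ 1 = 1
¬(p ∨ (¬p ∨ p)) = ¬1 = 0
¬¬(p ∨ (¬p ∨ p)) = ¬0 = 1
p ∨ p = 0 ∨ 0 = 0
p ∨ (p ∨ p) = 0 ∨ 0 = 0
¬¬(p ∨ (¬p ∨ p)) ≡ (p ∨ (p ∨ p)) = 1 ≡ 0 = 0
This gives 0 ≠ 1.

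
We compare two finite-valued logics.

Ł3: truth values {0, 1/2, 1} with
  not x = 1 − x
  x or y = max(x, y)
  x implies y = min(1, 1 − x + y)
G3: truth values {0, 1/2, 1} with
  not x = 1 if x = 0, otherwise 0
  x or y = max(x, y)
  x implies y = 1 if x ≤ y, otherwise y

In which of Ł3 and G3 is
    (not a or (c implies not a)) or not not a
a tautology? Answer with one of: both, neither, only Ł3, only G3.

In Ł3: at a = 1/2, c = 1 the value is 1/2 — not a tautology.
In G3: every assignment gives 1 — tautology.

only G3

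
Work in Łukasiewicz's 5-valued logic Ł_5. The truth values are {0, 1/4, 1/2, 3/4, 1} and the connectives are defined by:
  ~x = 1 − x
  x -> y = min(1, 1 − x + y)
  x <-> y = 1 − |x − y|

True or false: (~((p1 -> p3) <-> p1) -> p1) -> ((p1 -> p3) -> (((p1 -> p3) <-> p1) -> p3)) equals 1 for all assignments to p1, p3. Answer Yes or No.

No

Counterexample: take p1 = 1/2, p3 = 0.
p1 -> p3 = 1/2 -> 0 = 1/2
(p1 -> p3) <-> p1 = 1/2 <-> 1/2 = 1
~((p1 -> p3) <-> p1) = ~1 = 0
~((p1 -> p3) <-> p1) -> p1 = 0 -> 1/2 = 1
p1 -> p3 = 1/2 -> 0 = 1/2
p1 -> p3 = 1/2 -> 0 = 1/2
(p1 -> p3) <-> p1 = 1/2 <-> 1/2 = 1
((p1 -> p3) <-> p1) -> p3 = 1 -> 0 = 0
(p1 -> p3) -> (((p1 -> p3) <-> p1) -> p3) = 1/2 -> 0 = 1/2
(~((p1 -> p3) <-> p1) -> p1) -> ((p1 -> p3) -> (((p1 -> p3) <-> p1) -> p3)) = 1 -> 1/2 = 1/2
This gives 1/2 ≠ 1.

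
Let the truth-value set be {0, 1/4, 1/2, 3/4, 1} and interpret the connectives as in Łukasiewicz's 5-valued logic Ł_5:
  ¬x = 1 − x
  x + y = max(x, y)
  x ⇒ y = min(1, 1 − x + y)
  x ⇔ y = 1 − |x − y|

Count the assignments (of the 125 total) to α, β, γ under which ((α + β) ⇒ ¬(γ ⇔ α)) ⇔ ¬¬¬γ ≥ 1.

59

value 1: 59 assignments (counts)
value 3/4: 19 assignments
value 1/2: 22 assignments
value 1/4: 12 assignments
value 0: 13 assignments
So 59 of the 125 assignments meet the threshold.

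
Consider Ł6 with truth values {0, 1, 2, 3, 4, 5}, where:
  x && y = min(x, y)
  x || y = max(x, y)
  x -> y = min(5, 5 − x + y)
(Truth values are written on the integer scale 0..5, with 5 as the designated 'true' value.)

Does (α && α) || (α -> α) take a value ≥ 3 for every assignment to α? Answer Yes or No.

Yes

α = 0 ↦ 5
α = 1 ↦ 5
α = 2 ↦ 5
α = 3 ↦ 5
α = 4 ↦ 5
α = 5 ↦ 5
Every assignment gives a value ≥ 3.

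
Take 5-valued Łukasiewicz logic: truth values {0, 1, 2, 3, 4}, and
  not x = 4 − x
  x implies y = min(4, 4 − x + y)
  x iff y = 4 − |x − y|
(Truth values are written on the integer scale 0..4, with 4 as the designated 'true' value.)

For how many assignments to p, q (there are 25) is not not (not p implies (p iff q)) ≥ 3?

value 4: 19 assignments (counts)
value 3: 2 assignments (counts)
value 2: 2 assignments
value 1: 1 assignment
value 0: 1 assignment
So 21 of the 25 assignments meet the threshold.

21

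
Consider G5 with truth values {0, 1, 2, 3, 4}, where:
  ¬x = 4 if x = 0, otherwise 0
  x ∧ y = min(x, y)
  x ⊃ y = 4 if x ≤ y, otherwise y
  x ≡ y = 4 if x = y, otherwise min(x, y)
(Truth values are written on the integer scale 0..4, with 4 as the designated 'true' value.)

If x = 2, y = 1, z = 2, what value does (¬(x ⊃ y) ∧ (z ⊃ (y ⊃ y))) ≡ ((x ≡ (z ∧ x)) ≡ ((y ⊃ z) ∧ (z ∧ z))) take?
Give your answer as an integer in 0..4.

x ⊃ y = 2 ⊃ 1 = 1
¬(x ⊃ y) = ¬1 = 0
y ⊃ y = 1 ⊃ 1 = 4
z ⊃ (y ⊃ y) = 2 ⊃ 4 = 4
¬(x ⊃ y) ∧ (z ⊃ (y ⊃ y)) = 0 ∧ 4 = 0
z ∧ x = 2 ∧ 2 = 2
x ≡ (z ∧ x) = 2 ≡ 2 = 4
y ⊃ z = 1 ⊃ 2 = 4
z ∧ z = 2 ∧ 2 = 2
(y ⊃ z) ∧ (z ∧ z) = 4 ∧ 2 = 2
(x ≡ (z ∧ x)) ≡ ((y ⊃ z) ∧ (z ∧ z)) = 4 ≡ 2 = 2
(¬(x ⊃ y) ∧ (z ⊃ (y ⊃ y))) ≡ ((x ≡ (z ∧ x)) ≡ ((y ⊃ z) ∧ (z ∧ z))) = 0 ≡ 2 = 0

0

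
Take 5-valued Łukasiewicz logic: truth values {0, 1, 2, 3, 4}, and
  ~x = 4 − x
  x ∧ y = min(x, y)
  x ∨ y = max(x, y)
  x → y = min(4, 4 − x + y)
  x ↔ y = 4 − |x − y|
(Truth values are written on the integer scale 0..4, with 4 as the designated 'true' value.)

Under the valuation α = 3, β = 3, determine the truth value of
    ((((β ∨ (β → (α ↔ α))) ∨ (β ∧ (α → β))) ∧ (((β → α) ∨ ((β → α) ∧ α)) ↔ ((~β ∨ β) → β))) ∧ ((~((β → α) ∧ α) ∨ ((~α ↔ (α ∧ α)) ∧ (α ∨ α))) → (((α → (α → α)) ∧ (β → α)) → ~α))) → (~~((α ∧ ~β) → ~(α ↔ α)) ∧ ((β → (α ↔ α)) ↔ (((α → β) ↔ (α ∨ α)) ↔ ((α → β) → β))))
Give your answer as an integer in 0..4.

4

α ↔ α = 3 ↔ 3 = 4
β → (α ↔ α) = 3 → 4 = 4
β ∨ (β → (α ↔ α)) = 3 ∨ 4 = 4
α → β = 3 → 3 = 4
β ∧ (α → β) = 3 ∧ 4 = 3
(β ∨ (β → (α ↔ α))) ∨ (β ∧ (α → β)) = 4 ∨ 3 = 4
β → α = 3 → 3 = 4
β → α = 3 → 3 = 4
(β → α) ∧ α = 4 ∧ 3 = 3
(β → α) ∨ ((β → α) ∧ α) = 4 ∨ 3 = 4
~β = ~3 = 1
~β ∨ β = 1 ∨ 3 = 3
(~β ∨ β) → β = 3 → 3 = 4
((β → α) ∨ ((β → α) ∧ α)) ↔ ((~β ∨ β) → β) = 4 ↔ 4 = 4
((β ∨ (β → (α ↔ α))) ∨ (β ∧ (α → β))) ∧ (((β → α) ∨ ((β → α) ∧ α)) ↔ ((~β ∨ β) → β)) = 4 ∧ 4 = 4
β → α = 3 → 3 = 4
(β → α) ∧ α = 4 ∧ 3 = 3
~((β → α) ∧ α) = ~3 = 1
~α = ~3 = 1
α ∧ α = 3 ∧ 3 = 3
~α ↔ (α ∧ α) = 1 ↔ 3 = 2
α ∨ α = 3 ∨ 3 = 3
(~α ↔ (α ∧ α)) ∧ (α ∨ α) = 2 ∧ 3 = 2
~((β → α) ∧ α) ∨ ((~α ↔ (α ∧ α)) ∧ (α ∨ α)) = 1 ∨ 2 = 2
α → α = 3 → 3 = 4
α → (α → α) = 3 → 4 = 4
β → α = 3 → 3 = 4
(α → (α → α)) ∧ (β → α) = 4 ∧ 4 = 4
~α = ~3 = 1
((α → (α → α)) ∧ (β → α)) → ~α = 4 → 1 = 1
(~((β → α) ∧ α) ∨ ((~α ↔ (α ∧ α)) ∧ (α ∨ α))) → (((α → (α → α)) ∧ (β → α)) → ~α) = 2 → 1 = 3
(((β ∨ (β → (α ↔ α))) ∨ (β ∧ (α → β))) ∧ (((β → α) ∨ ((β → α) ∧ α)) ↔ ((~β ∨ β) → β))) ∧ ((~((β → α) ∧ α) ∨ ((~α ↔ (α ∧ α)) ∧ (α ∨ α))) → (((α → (α → α)) ∧ (β → α)) → ~α)) = 4 ∧ 3 = 3
~β = ~3 = 1
α ∧ ~β = 3 ∧ 1 = 1
α ↔ α = 3 ↔ 3 = 4
~(α ↔ α) = ~4 = 0
(α ∧ ~β) → ~(α ↔ α) = 1 → 0 = 3
~((α ∧ ~β) → ~(α ↔ α)) = ~3 = 1
~~((α ∧ ~β) → ~(α ↔ α)) = ~1 = 3
α ↔ α = 3 ↔ 3 = 4
β → (α ↔ α) = 3 → 4 = 4
α → β = 3 → 3 = 4
α ∨ α = 3 ∨ 3 = 3
(α → β) ↔ (α ∨ α) = 4 ↔ 3 = 3
α → β = 3 → 3 = 4
(α → β) → β = 4 → 3 = 3
((α → β) ↔ (α ∨ α)) ↔ ((α → β) → β) = 3 ↔ 3 = 4
(β → (α ↔ α)) ↔ (((α → β) ↔ (α ∨ α)) ↔ ((α → β) → β)) = 4 ↔ 4 = 4
~~((α ∧ ~β) → ~(α ↔ α)) ∧ ((β → (α ↔ α)) ↔ (((α → β) ↔ (α ∨ α)) ↔ ((α → β) → β))) = 3 ∧ 4 = 3
((((β ∨ (β → (α ↔ α))) ∨ (β ∧ (α → β))) ∧ (((β → α) ∨ ((β → α) ∧ α)) ↔ ((~β ∨ β) → β))) ∧ ((~((β → α) ∧ α) ∨ ((~α ↔ (α ∧ α)) ∧ (α ∨ α))) → (((α → (α → α)) ∧ (β → α)) → ~α))) → (~~((α ∧ ~β) → ~(α ↔ α)) ∧ ((β → (α ↔ α)) ↔ (((α → β) ↔ (α ∨ α)) ↔ ((α → β) → β)))) = 3 → 3 = 4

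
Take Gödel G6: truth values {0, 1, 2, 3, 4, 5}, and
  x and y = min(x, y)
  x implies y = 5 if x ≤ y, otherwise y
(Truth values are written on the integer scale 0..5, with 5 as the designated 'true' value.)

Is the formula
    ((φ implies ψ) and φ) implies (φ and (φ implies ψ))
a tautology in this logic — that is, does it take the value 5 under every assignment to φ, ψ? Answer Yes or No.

Yes

At φ = 2, ψ = 1, for instance:
φ implies ψ = 2 implies 1 = 1
(φ implies ψ) and φ = 1 and 2 = 1
φ and (φ implies ψ) = 2 and 1 = 1
((φ implies ψ) and φ) implies (φ and (φ implies ψ)) = 1 implies 1 = 5
and checking the remaining 35 assignments likewise gives ≥ 5 in every case.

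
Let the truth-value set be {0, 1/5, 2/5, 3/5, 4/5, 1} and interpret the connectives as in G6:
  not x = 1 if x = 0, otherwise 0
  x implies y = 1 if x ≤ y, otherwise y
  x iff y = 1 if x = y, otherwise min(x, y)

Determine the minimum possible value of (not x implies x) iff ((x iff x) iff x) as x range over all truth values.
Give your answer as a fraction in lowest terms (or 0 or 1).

1/5

Take x = 1/5:
not x = not 1/5 = 0
not x implies x = 0 implies 1/5 = 1
x iff x = 1/5 iff 1/5 = 1
(x iff x) iff x = 1 iff 1/5 = 1/5
(not x implies x) iff ((x iff x) iff x) = 1 iff 1/5 = 1/5
No assignment yields a value below 1/5, so this is the minimum.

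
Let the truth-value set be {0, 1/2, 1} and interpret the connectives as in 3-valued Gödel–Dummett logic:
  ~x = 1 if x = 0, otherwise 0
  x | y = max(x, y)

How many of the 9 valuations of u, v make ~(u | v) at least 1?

u = 0, v = 0 ↦ 1  ≥
u = 0, v = 1/2 ↦ 0  <
u = 0, v = 1 ↦ 0  <
u = 1/2, v = 0 ↦ 0  <
u = 1/2, v = 1/2 ↦ 0  <
u = 1/2, v = 1 ↦ 0  <
u = 1, v = 0 ↦ 0  <
u = 1, v = 1/2 ↦ 0  <
u = 1, v = 1 ↦ 0  <
So 1 of the 9 assignments meets the threshold.

1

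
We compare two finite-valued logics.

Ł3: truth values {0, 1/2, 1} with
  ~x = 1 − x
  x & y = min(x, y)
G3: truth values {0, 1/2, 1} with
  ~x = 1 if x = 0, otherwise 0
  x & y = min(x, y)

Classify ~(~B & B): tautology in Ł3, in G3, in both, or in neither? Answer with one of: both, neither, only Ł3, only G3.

only G3

In Ł3: at B = 1/2 the value is 1/2 — not a tautology.
In G3: every assignment gives 1 — tautology.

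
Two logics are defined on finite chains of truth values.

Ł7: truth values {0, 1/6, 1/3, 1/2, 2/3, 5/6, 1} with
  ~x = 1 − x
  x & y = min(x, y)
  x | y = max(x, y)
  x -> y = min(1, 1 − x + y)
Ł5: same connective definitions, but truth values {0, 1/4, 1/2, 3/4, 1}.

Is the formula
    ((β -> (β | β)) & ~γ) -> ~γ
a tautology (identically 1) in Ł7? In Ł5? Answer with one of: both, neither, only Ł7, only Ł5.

both

In Ł7: every assignment gives 1 — tautology.
In Ł5: every assignment gives 1 — tautology.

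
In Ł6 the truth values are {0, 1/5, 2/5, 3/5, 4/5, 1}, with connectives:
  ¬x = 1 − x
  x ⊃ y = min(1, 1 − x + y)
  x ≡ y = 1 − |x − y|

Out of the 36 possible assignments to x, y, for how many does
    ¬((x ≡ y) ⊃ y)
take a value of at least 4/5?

value 1: 1 assignment (counts)
value 4/5: 2 assignments (counts)
value 3/5: 4 assignments
value 2/5: 5 assignments
value 1/5: 7 assignments
value 0: 17 assignments
So 3 of the 36 assignments meet the threshold.

3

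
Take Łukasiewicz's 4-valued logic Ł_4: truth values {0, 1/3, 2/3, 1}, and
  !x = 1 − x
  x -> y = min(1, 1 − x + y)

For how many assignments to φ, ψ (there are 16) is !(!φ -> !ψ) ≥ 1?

1

φ = 0, ψ = 0 ↦ 0  <
φ = 0, ψ = 1/3 ↦ 1/3  <
φ = 0, ψ = 2/3 ↦ 2/3  <
φ = 0, ψ = 1 ↦ 1  ≥
φ = 1/3, ψ = 0 ↦ 0  <
φ = 1/3, ψ = 1/3 ↦ 0  <
φ = 1/3, ψ = 2/3 ↦ 1/3  <
φ = 1/3, ψ = 1 ↦ 2/3  <
φ = 2/3, ψ = 0 ↦ 0  <
φ = 2/3, ψ = 1/3 ↦ 0  <
φ = 2/3, ψ = 2/3 ↦ 0  <
φ = 2/3, ψ = 1 ↦ 1/3  <
φ = 1, ψ = 0 ↦ 0  <
φ = 1, ψ = 1/3 ↦ 0  <
φ = 1, ψ = 2/3 ↦ 0  <
φ = 1, ψ = 1 ↦ 0  <
So 1 of the 16 assignments meets the threshold.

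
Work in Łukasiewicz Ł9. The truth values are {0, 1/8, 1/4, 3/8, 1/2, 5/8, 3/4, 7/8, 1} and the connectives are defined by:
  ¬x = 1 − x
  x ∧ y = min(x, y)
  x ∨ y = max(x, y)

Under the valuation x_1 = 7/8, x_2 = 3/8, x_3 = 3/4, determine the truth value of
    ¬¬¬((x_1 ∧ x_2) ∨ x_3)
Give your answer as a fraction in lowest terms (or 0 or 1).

1/4

x_1 ∧ x_2 = 7/8 ∧ 3/8 = 3/8
(x_1 ∧ x_2) ∨ x_3 = 3/8 ∨ 3/4 = 3/4
¬((x_1 ∧ x_2) ∨ x_3) = ¬3/4 = 1/4
¬¬((x_1 ∧ x_2) ∨ x_3) = ¬1/4 = 3/4
¬¬¬((x_1 ∧ x_2) ∨ x_3) = ¬3/4 = 1/4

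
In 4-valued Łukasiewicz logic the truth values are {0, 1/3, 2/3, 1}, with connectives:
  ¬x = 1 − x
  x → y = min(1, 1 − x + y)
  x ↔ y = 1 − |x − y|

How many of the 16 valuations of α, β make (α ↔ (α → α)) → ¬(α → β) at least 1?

α = 0, β = 0 ↦ 1  ≥
α = 0, β = 1/3 ↦ 1  ≥
α = 0, β = 2/3 ↦ 1  ≥
α = 0, β = 1 ↦ 1  ≥
α = 1/3, β = 0 ↦ 1  ≥
α = 1/3, β = 1/3 ↦ 2/3  <
α = 1/3, β = 2/3 ↦ 2/3  <
α = 1/3, β = 1 ↦ 2/3  <
α = 2/3, β = 0 ↦ 1  ≥
α = 2/3, β = 1/3 ↦ 2/3  <
α = 2/3, β = 2/3 ↦ 1/3  <
α = 2/3, β = 1 ↦ 1/3  <
α = 1, β = 0 ↦ 1  ≥
α = 1, β = 1/3 ↦ 2/3  <
α = 1, β = 2/3 ↦ 1/3  <
α = 1, β = 1 ↦ 0  <
So 7 of the 16 assignments meet the threshold.

7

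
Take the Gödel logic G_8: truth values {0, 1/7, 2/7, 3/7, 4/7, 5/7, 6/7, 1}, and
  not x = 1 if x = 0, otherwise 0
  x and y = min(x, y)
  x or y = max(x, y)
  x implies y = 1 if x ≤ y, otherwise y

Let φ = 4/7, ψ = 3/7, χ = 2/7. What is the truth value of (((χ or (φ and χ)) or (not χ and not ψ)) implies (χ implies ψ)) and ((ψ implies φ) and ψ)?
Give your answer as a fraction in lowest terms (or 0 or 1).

3/7

φ and χ = 4/7 and 2/7 = 2/7
χ or (φ and χ) = 2/7 or 2/7 = 2/7
not χ = not 2/7 = 0
not ψ = not 3/7 = 0
not χ and not ψ = 0 and 0 = 0
(χ or (φ and χ)) or (not χ and not ψ) = 2/7 or 0 = 2/7
χ implies ψ = 2/7 implies 3/7 = 1
((χ or (φ and χ)) or (not χ and not ψ)) implies (χ implies ψ) = 2/7 implies 1 = 1
ψ implies φ = 3/7 implies 4/7 = 1
(ψ implies φ) and ψ = 1 and 3/7 = 3/7
(((χ or (φ and χ)) or (not χ and not ψ)) implies (χ implies ψ)) and ((ψ implies φ) and ψ) = 1 and 3/7 = 3/7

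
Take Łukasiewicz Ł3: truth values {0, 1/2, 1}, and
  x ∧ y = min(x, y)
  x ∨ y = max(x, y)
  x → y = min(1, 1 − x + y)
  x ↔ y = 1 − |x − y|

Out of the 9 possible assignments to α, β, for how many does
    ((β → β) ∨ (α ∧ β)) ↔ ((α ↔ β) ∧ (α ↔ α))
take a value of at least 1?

α = 0, β = 0 ↦ 1  ≥
α = 0, β = 1/2 ↦ 1/2  <
α = 0, β = 1 ↦ 0  <
α = 1/2, β = 0 ↦ 1/2  <
α = 1/2, β = 1/2 ↦ 1  ≥
α = 1/2, β = 1 ↦ 1/2  <
α = 1, β = 0 ↦ 0  <
α = 1, β = 1/2 ↦ 1/2  <
α = 1, β = 1 ↦ 1  ≥
So 3 of the 9 assignments meet the threshold.

3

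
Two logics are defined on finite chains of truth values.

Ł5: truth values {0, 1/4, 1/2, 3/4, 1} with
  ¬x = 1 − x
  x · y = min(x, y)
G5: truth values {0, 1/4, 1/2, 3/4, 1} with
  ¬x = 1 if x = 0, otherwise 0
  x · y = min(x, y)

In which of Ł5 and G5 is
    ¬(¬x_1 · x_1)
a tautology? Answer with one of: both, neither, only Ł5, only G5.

only G5

In Ł5: at x_1 = 1/4 the value is 3/4 — not a tautology.
In G5: every assignment gives 1 — tautology.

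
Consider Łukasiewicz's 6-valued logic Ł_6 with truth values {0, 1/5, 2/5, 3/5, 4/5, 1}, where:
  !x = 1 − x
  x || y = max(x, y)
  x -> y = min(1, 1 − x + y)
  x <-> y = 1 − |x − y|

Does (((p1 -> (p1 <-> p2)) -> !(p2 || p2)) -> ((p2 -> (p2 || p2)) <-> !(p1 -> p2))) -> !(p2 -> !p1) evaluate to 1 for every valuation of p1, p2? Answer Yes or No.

Counterexample: take p1 = 0, p2 = 1/5.
p1 <-> p2 = 0 <-> 1/5 = 4/5
p1 -> (p1 <-> p2) = 0 -> 4/5 = 1
p2 || p2 = 1/5 || 1/5 = 1/5
!(p2 || p2) = !1/5 = 4/5
(p1 -> (p1 <-> p2)) -> !(p2 || p2) = 1 -> 4/5 = 4/5
p2 || p2 = 1/5 || 1/5 = 1/5
p2 -> (p2 || p2) = 1/5 -> 1/5 = 1
p1 -> p2 = 0 -> 1/5 = 1
!(p1 -> p2) = !1 = 0
(p2 -> (p2 || p2)) <-> !(p1 -> p2) = 1 <-> 0 = 0
((p1 -> (p1 <-> p2)) -> !(p2 || p2)) -> ((p2 -> (p2 || p2)) <-> !(p1 -> p2)) = 4/5 -> 0 = 1/5
!p1 = !0 = 1
p2 -> !p1 = 1/5 -> 1 = 1
!(p2 -> !p1) = !1 = 0
(((p1 -> (p1 <-> p2)) -> !(p2 || p2)) -> ((p2 -> (p2 || p2)) <-> !(p1 -> p2))) -> !(p2 -> !p1) = 1/5 -> 0 = 4/5
This gives 4/5 ≠ 1.

No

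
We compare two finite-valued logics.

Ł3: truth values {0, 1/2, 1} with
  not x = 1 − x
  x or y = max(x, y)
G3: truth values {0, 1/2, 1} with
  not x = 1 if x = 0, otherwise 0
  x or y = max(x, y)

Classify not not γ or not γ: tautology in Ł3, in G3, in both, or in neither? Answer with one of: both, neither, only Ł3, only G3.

only G3

In Ł3: at γ = 1/2 the value is 1/2 — not a tautology.
In G3: every assignment gives 1 — tautology.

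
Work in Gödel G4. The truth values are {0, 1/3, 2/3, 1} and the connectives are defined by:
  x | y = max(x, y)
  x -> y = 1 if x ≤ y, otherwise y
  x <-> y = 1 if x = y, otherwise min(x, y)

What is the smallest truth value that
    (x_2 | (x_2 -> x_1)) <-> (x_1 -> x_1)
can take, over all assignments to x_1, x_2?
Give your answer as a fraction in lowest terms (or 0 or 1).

1/3

Take x_1 = 0, x_2 = 1/3:
x_2 -> x_1 = 1/3 -> 0 = 0
x_2 | (x_2 -> x_1) = 1/3 | 0 = 1/3
x_1 -> x_1 = 0 -> 0 = 1
(x_2 | (x_2 -> x_1)) <-> (x_1 -> x_1) = 1/3 <-> 1 = 1/3
No assignment yields a value below 1/3, so this is the minimum.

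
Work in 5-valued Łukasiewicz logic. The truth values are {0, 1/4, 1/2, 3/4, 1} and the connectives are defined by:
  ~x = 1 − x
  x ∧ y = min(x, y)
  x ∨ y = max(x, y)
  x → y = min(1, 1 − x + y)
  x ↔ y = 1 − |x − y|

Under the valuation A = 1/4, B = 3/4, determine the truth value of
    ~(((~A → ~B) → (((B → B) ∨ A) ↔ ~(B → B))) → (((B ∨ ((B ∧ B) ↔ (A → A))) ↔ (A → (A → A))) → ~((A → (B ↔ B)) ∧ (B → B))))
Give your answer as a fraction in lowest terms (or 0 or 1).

~A = ~1/4 = 3/4
~B = ~3/4 = 1/4
~A → ~B = 3/4 → 1/4 = 1/2
B → B = 3/4 → 3/4 = 1
(B → B) ∨ A = 1 ∨ 1/4 = 1
B → B = 3/4 → 3/4 = 1
~(B → B) = ~1 = 0
((B → B) ∨ A) ↔ ~(B → B) = 1 ↔ 0 = 0
(~A → ~B) → (((B → B) ∨ A) ↔ ~(B → B)) = 1/2 → 0 = 1/2
B ∧ B = 3/4 ∧ 3/4 = 3/4
A → A = 1/4 → 1/4 = 1
(B ∧ B) ↔ (A → A) = 3/4 ↔ 1 = 3/4
B ∨ ((B ∧ B) ↔ (A → A)) = 3/4 ∨ 3/4 = 3/4
A → A = 1/4 → 1/4 = 1
A → (A → A) = 1/4 → 1 = 1
(B ∨ ((B ∧ B) ↔ (A → A))) ↔ (A → (A → A)) = 3/4 ↔ 1 = 3/4
B ↔ B = 3/4 ↔ 3/4 = 1
A → (B ↔ B) = 1/4 → 1 = 1
B → B = 3/4 → 3/4 = 1
(A → (B ↔ B)) ∧ (B → B) = 1 ∧ 1 = 1
~((A → (B ↔ B)) ∧ (B → B)) = ~1 = 0
((B ∨ ((B ∧ B) ↔ (A → A))) ↔ (A → (A → A))) → ~((A → (B ↔ B)) ∧ (B → B)) = 3/4 → 0 = 1/4
((~A → ~B) → (((B → B) ∨ A) ↔ ~(B → B))) → (((B ∨ ((B ∧ B) ↔ (A → A))) ↔ (A → (A → A))) → ~((A → (B ↔ B)) ∧ (B → B))) = 1/2 → 1/4 = 3/4
~(((~A → ~B) → (((B → B) ∨ A) ↔ ~(B → B))) → (((B ∨ ((B ∧ B) ↔ (A → A))) ↔ (A → (A → A))) → ~((A → (B ↔ B)) ∧ (B → B)))) = ~3/4 = 1/4

1/4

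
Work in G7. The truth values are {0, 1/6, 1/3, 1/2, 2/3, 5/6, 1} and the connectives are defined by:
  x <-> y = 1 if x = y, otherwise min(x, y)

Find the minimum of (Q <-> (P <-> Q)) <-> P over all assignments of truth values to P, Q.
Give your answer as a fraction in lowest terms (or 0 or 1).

1/6

Take P = 1/6, Q = 0:
P <-> Q = 1/6 <-> 0 = 0
Q <-> (P <-> Q) = 0 <-> 0 = 1
(Q <-> (P <-> Q)) <-> P = 1 <-> 1/6 = 1/6
No assignment yields a value below 1/6, so this is the minimum.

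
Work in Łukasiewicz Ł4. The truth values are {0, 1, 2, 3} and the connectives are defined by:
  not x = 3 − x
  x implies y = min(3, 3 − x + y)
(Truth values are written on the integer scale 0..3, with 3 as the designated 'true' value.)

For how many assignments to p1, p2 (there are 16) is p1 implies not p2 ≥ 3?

10

p1 = 0, p2 = 0 ↦ 3  ≥
p1 = 0, p2 = 1 ↦ 3  ≥
p1 = 0, p2 = 2 ↦ 3  ≥
p1 = 0, p2 = 3 ↦ 3  ≥
p1 = 1, p2 = 0 ↦ 3  ≥
p1 = 1, p2 = 1 ↦ 3  ≥
p1 = 1, p2 = 2 ↦ 3  ≥
p1 = 1, p2 = 3 ↦ 2  <
p1 = 2, p2 = 0 ↦ 3  ≥
p1 = 2, p2 = 1 ↦ 3  ≥
p1 = 2, p2 = 2 ↦ 2  <
p1 = 2, p2 = 3 ↦ 1  <
p1 = 3, p2 = 0 ↦ 3  ≥
p1 = 3, p2 = 1 ↦ 2  <
p1 = 3, p2 = 2 ↦ 1  <
p1 = 3, p2 = 3 ↦ 0  <
So 10 of the 16 assignments meet the threshold.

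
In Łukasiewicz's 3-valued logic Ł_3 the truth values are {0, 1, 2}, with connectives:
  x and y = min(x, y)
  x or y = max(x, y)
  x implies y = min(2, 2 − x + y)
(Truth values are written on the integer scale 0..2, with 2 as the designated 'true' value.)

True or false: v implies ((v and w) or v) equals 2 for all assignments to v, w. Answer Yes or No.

Yes

v = 0, w = 0 ↦ 2
v = 0, w = 1 ↦ 2
v = 0, w = 2 ↦ 2
v = 1, w = 0 ↦ 2
v = 1, w = 1 ↦ 2
v = 1, w = 2 ↦ 2
v = 2, w = 0 ↦ 2
v = 2, w = 1 ↦ 2
v = 2, w = 2 ↦ 2
Every assignment gives a value ≥ 2.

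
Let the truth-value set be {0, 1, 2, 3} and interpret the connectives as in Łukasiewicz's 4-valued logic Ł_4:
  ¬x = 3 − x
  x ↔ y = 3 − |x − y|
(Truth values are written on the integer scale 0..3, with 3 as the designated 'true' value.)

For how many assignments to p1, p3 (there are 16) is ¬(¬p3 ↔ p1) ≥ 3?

2

p1 = 0, p3 = 0 ↦ 3  ≥
p1 = 0, p3 = 1 ↦ 2  <
p1 = 0, p3 = 2 ↦ 1  <
p1 = 0, p3 = 3 ↦ 0  <
p1 = 1, p3 = 0 ↦ 2  <
p1 = 1, p3 = 1 ↦ 1  <
p1 = 1, p3 = 2 ↦ 0  <
p1 = 1, p3 = 3 ↦ 1  <
p1 = 2, p3 = 0 ↦ 1  <
p1 = 2, p3 = 1 ↦ 0  <
p1 = 2, p3 = 2 ↦ 1  <
p1 = 2, p3 = 3 ↦ 2  <
p1 = 3, p3 = 0 ↦ 0  <
p1 = 3, p3 = 1 ↦ 1  <
p1 = 3, p3 = 2 ↦ 2  <
p1 = 3, p3 = 3 ↦ 3  ≥
So 2 of the 16 assignments meet the threshold.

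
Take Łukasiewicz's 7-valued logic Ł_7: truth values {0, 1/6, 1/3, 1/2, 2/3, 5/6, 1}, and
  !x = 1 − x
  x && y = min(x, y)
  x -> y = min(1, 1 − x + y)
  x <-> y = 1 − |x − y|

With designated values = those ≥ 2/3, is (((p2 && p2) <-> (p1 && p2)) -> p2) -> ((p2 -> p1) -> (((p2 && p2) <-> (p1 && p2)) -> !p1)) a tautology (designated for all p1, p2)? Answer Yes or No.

Counterexample: take p1 = 5/6, p2 = 2/3.
p2 && p2 = 2/3 && 2/3 = 2/3
p1 && p2 = 5/6 && 2/3 = 2/3
(p2 && p2) <-> (p1 && p2) = 2/3 <-> 2/3 = 1
((p2 && p2) <-> (p1 && p2)) -> p2 = 1 -> 2/3 = 2/3
p2 -> p1 = 2/3 -> 5/6 = 1
p2 && p2 = 2/3 && 2/3 = 2/3
p1 && p2 = 5/6 && 2/3 = 2/3
(p2 && p2) <-> (p1 && p2) = 2/3 <-> 2/3 = 1
!p1 = !5/6 = 1/6
((p2 && p2) <-> (p1 && p2)) -> !p1 = 1 -> 1/6 = 1/6
(p2 -> p1) -> (((p2 && p2) <-> (p1 && p2)) -> !p1) = 1 -> 1/6 = 1/6
(((p2 && p2) <-> (p1 && p2)) -> p2) -> ((p2 -> p1) -> (((p2 && p2) <-> (p1 && p2)) -> !p1)) = 2/3 -> 1/6 = 1/2
This gives 1/2, which is below 2/3.

No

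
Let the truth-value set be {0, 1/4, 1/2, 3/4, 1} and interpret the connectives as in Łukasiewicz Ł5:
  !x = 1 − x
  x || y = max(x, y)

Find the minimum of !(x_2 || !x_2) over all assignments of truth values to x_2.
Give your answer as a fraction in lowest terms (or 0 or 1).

0

Take x_2 = 0:
!x_2 = !0 = 1
x_2 || !x_2 = 0 || 1 = 1
!(x_2 || !x_2) = !1 = 0
No assignment yields a value below 0, so this is the minimum.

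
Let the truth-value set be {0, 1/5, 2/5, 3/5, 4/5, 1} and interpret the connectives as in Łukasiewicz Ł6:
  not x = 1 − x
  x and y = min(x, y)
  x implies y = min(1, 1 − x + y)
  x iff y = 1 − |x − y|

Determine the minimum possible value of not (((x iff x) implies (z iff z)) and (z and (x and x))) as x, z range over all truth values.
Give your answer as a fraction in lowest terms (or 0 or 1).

0

Take x = 1, z = 1:
x iff x = 1 iff 1 = 1
z iff z = 1 iff 1 = 1
(x iff x) implies (z iff z) = 1 implies 1 = 1
x and x = 1 and 1 = 1
z and (x and x) = 1 and 1 = 1
((x iff x) implies (z iff z)) and (z and (x and x)) = 1 and 1 = 1
not (((x iff x) implies (z iff z)) and (z and (x and x))) = not 1 = 0
No assignment yields a value below 0, so this is the minimum.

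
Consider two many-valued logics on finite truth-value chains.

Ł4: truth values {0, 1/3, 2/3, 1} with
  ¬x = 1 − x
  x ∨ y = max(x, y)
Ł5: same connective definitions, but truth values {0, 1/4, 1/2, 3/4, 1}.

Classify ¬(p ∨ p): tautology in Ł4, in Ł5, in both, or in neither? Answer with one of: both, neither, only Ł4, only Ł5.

neither

In Ł4: at p = 1/3 the value is 2/3 — not a tautology.
In Ł5: at p = 1/4 the value is 3/4 — not a tautology.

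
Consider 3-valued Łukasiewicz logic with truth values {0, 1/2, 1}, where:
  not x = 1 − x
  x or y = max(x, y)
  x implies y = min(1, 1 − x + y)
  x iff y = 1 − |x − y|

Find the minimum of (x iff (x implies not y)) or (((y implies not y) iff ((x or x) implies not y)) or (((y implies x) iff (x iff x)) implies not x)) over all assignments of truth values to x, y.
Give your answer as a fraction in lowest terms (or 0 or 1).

Take x = 1, y = 1/2:
not y = not 1/2 = 1/2
x implies not y = 1 implies 1/2 = 1/2
x iff (x implies not y) = 1 iff 1/2 = 1/2
not y = not 1/2 = 1/2
y implies not y = 1/2 implies 1/2 = 1
x or x = 1 or 1 = 1
not y = not 1/2 = 1/2
(x or x) implies not y = 1 implies 1/2 = 1/2
(y implies not y) iff ((x or x) implies not y) = 1 iff 1/2 = 1/2
y implies x = 1/2 implies 1 = 1
x iff x = 1 iff 1 = 1
(y implies x) iff (x iff x) = 1 iff 1 = 1
not x = not 1 = 0
((y implies x) iff (x iff x)) implies not x = 1 implies 0 = 0
((y implies not y) iff ((x or x) implies not y)) or (((y implies x) iff (x iff x)) implies not x) = 1/2 or 0 = 1/2
(x iff (x implies not y)) or (((y implies not y) iff ((x or x) implies not y)) or (((y implies x) iff (x iff x)) implies not x)) = 1/2 or 1/2 = 1/2
No assignment yields a value below 1/2, so this is the minimum.

1/2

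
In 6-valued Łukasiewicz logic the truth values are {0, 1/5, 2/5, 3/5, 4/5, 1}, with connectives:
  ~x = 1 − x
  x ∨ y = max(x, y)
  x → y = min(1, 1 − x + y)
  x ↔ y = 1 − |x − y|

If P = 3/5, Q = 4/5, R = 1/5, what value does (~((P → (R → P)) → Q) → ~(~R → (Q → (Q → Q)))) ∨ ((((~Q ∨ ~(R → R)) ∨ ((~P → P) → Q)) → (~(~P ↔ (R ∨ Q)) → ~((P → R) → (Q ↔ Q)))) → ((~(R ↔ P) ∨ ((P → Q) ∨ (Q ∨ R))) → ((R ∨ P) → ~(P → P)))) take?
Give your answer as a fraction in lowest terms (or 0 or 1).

R → P = 1/5 → 3/5 = 1
P → (R → P) = 3/5 → 1 = 1
(P → (R → P)) → Q = 1 → 4/5 = 4/5
~((P → (R → P)) → Q) = ~4/5 = 1/5
~R = ~1/5 = 4/5
Q → Q = 4/5 → 4/5 = 1
Q → (Q → Q) = 4/5 → 1 = 1
~R → (Q → (Q → Q)) = 4/5 → 1 = 1
~(~R → (Q → (Q → Q))) = ~1 = 0
~((P → (R → P)) → Q) → ~(~R → (Q → (Q → Q))) = 1/5 → 0 = 4/5
~Q = ~4/5 = 1/5
R → R = 1/5 → 1/5 = 1
~(R → R) = ~1 = 0
~Q ∨ ~(R → R) = 1/5 ∨ 0 = 1/5
~P = ~3/5 = 2/5
~P → P = 2/5 → 3/5 = 1
(~P → P) → Q = 1 → 4/5 = 4/5
(~Q ∨ ~(R → R)) ∨ ((~P → P) → Q) = 1/5 ∨ 4/5 = 4/5
~P = ~3/5 = 2/5
R ∨ Q = 1/5 ∨ 4/5 = 4/5
~P ↔ (R ∨ Q) = 2/5 ↔ 4/5 = 3/5
~(~P ↔ (R ∨ Q)) = ~3/5 = 2/5
P → R = 3/5 → 1/5 = 3/5
Q ↔ Q = 4/5 ↔ 4/5 = 1
(P → R) → (Q ↔ Q) = 3/5 → 1 = 1
~((P → R) → (Q ↔ Q)) = ~1 = 0
~(~P ↔ (R ∨ Q)) → ~((P → R) → (Q ↔ Q)) = 2/5 → 0 = 3/5
((~Q ∨ ~(R → R)) ∨ ((~P → P) → Q)) → (~(~P ↔ (R ∨ Q)) → ~((P → R) → (Q ↔ Q))) = 4/5 → 3/5 = 4/5
R ↔ P = 1/5 ↔ 3/5 = 3/5
~(R ↔ P) = ~3/5 = 2/5
P → Q = 3/5 → 4/5 = 1
Q ∨ R = 4/5 ∨ 1/5 = 4/5
(P → Q) ∨ (Q ∨ R) = 1 ∨ 4/5 = 1
~(R ↔ P) ∨ ((P → Q) ∨ (Q ∨ R)) = 2/5 ∨ 1 = 1
R ∨ P = 1/5 ∨ 3/5 = 3/5
P → P = 3/5 → 3/5 = 1
~(P → P) = ~1 = 0
(R ∨ P) → ~(P → P) = 3/5 → 0 = 2/5
(~(R ↔ P) ∨ ((P → Q) ∨ (Q ∨ R))) → ((R ∨ P) → ~(P → P)) = 1 → 2/5 = 2/5
(((~Q ∨ ~(R → R)) ∨ ((~P → P) → Q)) → (~(~P ↔ (R ∨ Q)) → ~((P → R) → (Q ↔ Q)))) → ((~(R ↔ P) ∨ ((P → Q) ∨ (Q ∨ R))) → ((R ∨ P) → ~(P → P))) = 4/5 → 2/5 = 3/5
(~((P → (R → P)) → Q) → ~(~R → (Q → (Q → Q)))) ∨ ((((~Q ∨ ~(R → R)) ∨ ((~P → P) → Q)) → (~(~P ↔ (R ∨ Q)) → ~((P → R) → (Q ↔ Q)))) → ((~(R ↔ P) ∨ ((P → Q) ∨ (Q ∨ R))) → ((R ∨ P) → ~(P → P)))) = 4/5 ∨ 3/5 = 4/5

4/5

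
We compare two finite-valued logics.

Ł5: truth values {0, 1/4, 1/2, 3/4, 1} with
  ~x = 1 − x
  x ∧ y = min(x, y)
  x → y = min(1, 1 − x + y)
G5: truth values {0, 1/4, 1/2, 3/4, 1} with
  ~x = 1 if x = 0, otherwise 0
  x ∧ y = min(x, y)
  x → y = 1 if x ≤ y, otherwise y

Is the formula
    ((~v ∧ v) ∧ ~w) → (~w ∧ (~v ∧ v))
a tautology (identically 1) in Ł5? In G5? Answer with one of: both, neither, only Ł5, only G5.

In Ł5: every assignment gives 1 — tautology.
In G5: every assignment gives 1 — tautology.

both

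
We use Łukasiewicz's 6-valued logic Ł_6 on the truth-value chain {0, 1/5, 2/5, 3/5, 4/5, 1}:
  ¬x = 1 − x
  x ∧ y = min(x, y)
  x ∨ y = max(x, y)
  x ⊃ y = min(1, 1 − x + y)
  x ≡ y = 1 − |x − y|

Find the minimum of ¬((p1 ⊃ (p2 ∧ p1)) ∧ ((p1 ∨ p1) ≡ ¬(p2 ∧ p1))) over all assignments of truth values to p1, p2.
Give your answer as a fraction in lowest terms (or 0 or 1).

1/5

Take p1 = 2/5, p2 = 2/5:
p2 ∧ p1 = 2/5 ∧ 2/5 = 2/5
p1 ⊃ (p2 ∧ p1) = 2/5 ⊃ 2/5 = 1
p1 ∨ p1 = 2/5 ∨ 2/5 = 2/5
p2 ∧ p1 = 2/5 ∧ 2/5 = 2/5
¬(p2 ∧ p1) = ¬2/5 = 3/5
(p1 ∨ p1) ≡ ¬(p2 ∧ p1) = 2/5 ≡ 3/5 = 4/5
(p1 ⊃ (p2 ∧ p1)) ∧ ((p1 ∨ p1) ≡ ¬(p2 ∧ p1)) = 1 ∧ 4/5 = 4/5
¬((p1 ⊃ (p2 ∧ p1)) ∧ ((p1 ∨ p1) ≡ ¬(p2 ∧ p1))) = ¬4/5 = 1/5
No assignment yields a value below 1/5, so this is the minimum.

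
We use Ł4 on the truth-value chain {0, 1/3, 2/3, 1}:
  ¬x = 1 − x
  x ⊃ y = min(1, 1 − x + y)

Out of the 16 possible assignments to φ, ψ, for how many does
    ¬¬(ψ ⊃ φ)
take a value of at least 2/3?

13

φ = 0, ψ = 0 ↦ 1  ≥
φ = 0, ψ = 1/3 ↦ 2/3  ≥
φ = 0, ψ = 2/3 ↦ 1/3  <
φ = 0, ψ = 1 ↦ 0  <
φ = 1/3, ψ = 0 ↦ 1  ≥
φ = 1/3, ψ = 1/3 ↦ 1  ≥
φ = 1/3, ψ = 2/3 ↦ 2/3  ≥
φ = 1/3, ψ = 1 ↦ 1/3  <
φ = 2/3, ψ = 0 ↦ 1  ≥
φ = 2/3, ψ = 1/3 ↦ 1  ≥
φ = 2/3, ψ = 2/3 ↦ 1  ≥
φ = 2/3, ψ = 1 ↦ 2/3  ≥
φ = 1, ψ = 0 ↦ 1  ≥
φ = 1, ψ = 1/3 ↦ 1  ≥
φ = 1, ψ = 2/3 ↦ 1  ≥
φ = 1, ψ = 1 ↦ 1  ≥
So 13 of the 16 assignments meet the threshold.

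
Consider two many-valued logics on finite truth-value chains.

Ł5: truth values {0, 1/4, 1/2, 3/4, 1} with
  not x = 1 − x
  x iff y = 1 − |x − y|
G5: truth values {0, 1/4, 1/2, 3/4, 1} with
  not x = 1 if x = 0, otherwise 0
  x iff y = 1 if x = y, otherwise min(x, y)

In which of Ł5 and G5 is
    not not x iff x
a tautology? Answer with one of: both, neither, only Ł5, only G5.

In Ł5: every assignment gives 1 — tautology.
In G5: at x = 1/4 the value is 1/4 — not a tautology.

only Ł5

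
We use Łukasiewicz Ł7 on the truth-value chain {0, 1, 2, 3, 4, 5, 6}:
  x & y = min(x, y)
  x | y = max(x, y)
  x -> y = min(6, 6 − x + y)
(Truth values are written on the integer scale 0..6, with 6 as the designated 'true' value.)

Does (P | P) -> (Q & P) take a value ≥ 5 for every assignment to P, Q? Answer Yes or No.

No

Counterexample: take P = 2, Q = 0.
P | P = 2 | 2 = 2
Q & P = 0 & 2 = 0
(P | P) -> (Q & P) = 2 -> 0 = 4
This gives 4, which is below 5.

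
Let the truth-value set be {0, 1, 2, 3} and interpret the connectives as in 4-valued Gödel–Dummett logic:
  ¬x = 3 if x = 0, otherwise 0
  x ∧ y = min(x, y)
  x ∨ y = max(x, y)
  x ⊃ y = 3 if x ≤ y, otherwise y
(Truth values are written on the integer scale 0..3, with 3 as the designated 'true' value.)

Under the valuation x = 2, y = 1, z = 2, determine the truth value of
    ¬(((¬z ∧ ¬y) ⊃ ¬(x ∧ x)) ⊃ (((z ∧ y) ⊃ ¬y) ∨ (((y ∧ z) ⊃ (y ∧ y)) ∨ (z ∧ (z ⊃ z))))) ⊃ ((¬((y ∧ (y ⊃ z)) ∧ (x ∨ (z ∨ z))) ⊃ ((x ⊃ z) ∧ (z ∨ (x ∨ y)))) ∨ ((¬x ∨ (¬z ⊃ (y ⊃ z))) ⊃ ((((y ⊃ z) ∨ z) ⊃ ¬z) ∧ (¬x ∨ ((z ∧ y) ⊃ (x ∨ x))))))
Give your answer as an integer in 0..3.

¬z = ¬2 = 0
¬y = ¬1 = 0
¬z ∧ ¬y = 0 ∧ 0 = 0
x ∧ x = 2 ∧ 2 = 2
¬(x ∧ x) = ¬2 = 0
(¬z ∧ ¬y) ⊃ ¬(x ∧ x) = 0 ⊃ 0 = 3
z ∧ y = 2 ∧ 1 = 1
¬y = ¬1 = 0
(z ∧ y) ⊃ ¬y = 1 ⊃ 0 = 0
y ∧ z = 1 ∧ 2 = 1
y ∧ y = 1 ∧ 1 = 1
(y ∧ z) ⊃ (y ∧ y) = 1 ⊃ 1 = 3
z ⊃ z = 2 ⊃ 2 = 3
z ∧ (z ⊃ z) = 2 ∧ 3 = 2
((y ∧ z) ⊃ (y ∧ y)) ∨ (z ∧ (z ⊃ z)) = 3 ∨ 2 = 3
((z ∧ y) ⊃ ¬y) ∨ (((y ∧ z) ⊃ (y ∧ y)) ∨ (z ∧ (z ⊃ z))) = 0 ∨ 3 = 3
((¬z ∧ ¬y) ⊃ ¬(x ∧ x)) ⊃ (((z ∧ y) ⊃ ¬y) ∨ (((y ∧ z) ⊃ (y ∧ y)) ∨ (z ∧ (z ⊃ z)))) = 3 ⊃ 3 = 3
¬(((¬z ∧ ¬y) ⊃ ¬(x ∧ x)) ⊃ (((z ∧ y) ⊃ ¬y) ∨ (((y ∧ z) ⊃ (y ∧ y)) ∨ (z ∧ (z ⊃ z))))) = ¬3 = 0
y ⊃ z = 1 ⊃ 2 = 3
y ∧ (y ⊃ z) = 1 ∧ 3 = 1
z ∨ z = 2 ∨ 2 = 2
x ∨ (z ∨ z) = 2 ∨ 2 = 2
(y ∧ (y ⊃ z)) ∧ (x ∨ (z ∨ z)) = 1 ∧ 2 = 1
¬((y ∧ (y ⊃ z)) ∧ (x ∨ (z ∨ z))) = ¬1 = 0
x ⊃ z = 2 ⊃ 2 = 3
x ∨ y = 2 ∨ 1 = 2
z ∨ (x ∨ y) = 2 ∨ 2 = 2
(x ⊃ z) ∧ (z ∨ (x ∨ y)) = 3 ∧ 2 = 2
¬((y ∧ (y ⊃ z)) ∧ (x ∨ (z ∨ z))) ⊃ ((x ⊃ z) ∧ (z ∨ (x ∨ y))) = 0 ⊃ 2 = 3
¬x = ¬2 = 0
¬z = ¬2 = 0
y ⊃ z = 1 ⊃ 2 = 3
¬z ⊃ (y ⊃ z) = 0 ⊃ 3 = 3
¬x ∨ (¬z ⊃ (y ⊃ z)) = 0 ∨ 3 = 3
y ⊃ z = 1 ⊃ 2 = 3
(y ⊃ z) ∨ z = 3 ∨ 2 = 3
¬z = ¬2 = 0
((y ⊃ z) ∨ z) ⊃ ¬z = 3 ⊃ 0 = 0
¬x = ¬2 = 0
z ∧ y = 2 ∧ 1 = 1
x ∨ x = 2 ∨ 2 = 2
(z ∧ y) ⊃ (x ∨ x) = 1 ⊃ 2 = 3
¬x ∨ ((z ∧ y) ⊃ (x ∨ x)) = 0 ∨ 3 = 3
(((y ⊃ z) ∨ z) ⊃ ¬z) ∧ (¬x ∨ ((z ∧ y) ⊃ (x ∨ x))) = 0 ∧ 3 = 0
(¬x ∨ (¬z ⊃ (y ⊃ z))) ⊃ ((((y ⊃ z) ∨ z) ⊃ ¬z) ∧ (¬x ∨ ((z ∧ y) ⊃ (x ∨ x)))) = 3 ⊃ 0 = 0
(¬((y ∧ (y ⊃ z)) ∧ (x ∨ (z ∨ z))) ⊃ ((x ⊃ z) ∧ (z ∨ (x ∨ y)))) ∨ ((¬x ∨ (¬z ⊃ (y ⊃ z))) ⊃ ((((y ⊃ z) ∨ z) ⊃ ¬z) ∧ (¬x ∨ ((z ∧ y) ⊃ (x ∨ x))))) = 3 ∨ 0 = 3
¬(((¬z ∧ ¬y) ⊃ ¬(x ∧ x)) ⊃ (((z ∧ y) ⊃ ¬y) ∨ (((y ∧ z) ⊃ (y ∧ y)) ∨ (z ∧ (z ⊃ z))))) ⊃ ((¬((y ∧ (y ⊃ z)) ∧ (x ∨ (z ∨ z))) ⊃ ((x ⊃ z) ∧ (z ∨ (x ∨ y)))) ∨ ((¬x ∨ (¬z ⊃ (y ⊃ z))) ⊃ ((((y ⊃ z) ∨ z) ⊃ ¬z) ∧ (¬x ∨ ((z ∧ y) ⊃ (x ∨ x)))))) = 0 ⊃ 3 = 3

3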